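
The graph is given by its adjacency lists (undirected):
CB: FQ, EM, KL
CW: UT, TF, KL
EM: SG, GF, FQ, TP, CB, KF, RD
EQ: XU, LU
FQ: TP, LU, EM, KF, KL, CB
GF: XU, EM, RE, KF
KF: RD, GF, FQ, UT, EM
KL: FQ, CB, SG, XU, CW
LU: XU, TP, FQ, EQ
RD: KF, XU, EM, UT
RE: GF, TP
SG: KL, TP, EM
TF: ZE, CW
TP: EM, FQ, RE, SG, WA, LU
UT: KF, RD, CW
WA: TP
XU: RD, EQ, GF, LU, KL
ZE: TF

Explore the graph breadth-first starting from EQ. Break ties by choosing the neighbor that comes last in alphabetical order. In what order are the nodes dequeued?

EQ XU LU RD KL GF TP FQ UT KF EM SG CW CB RE WA TF ZE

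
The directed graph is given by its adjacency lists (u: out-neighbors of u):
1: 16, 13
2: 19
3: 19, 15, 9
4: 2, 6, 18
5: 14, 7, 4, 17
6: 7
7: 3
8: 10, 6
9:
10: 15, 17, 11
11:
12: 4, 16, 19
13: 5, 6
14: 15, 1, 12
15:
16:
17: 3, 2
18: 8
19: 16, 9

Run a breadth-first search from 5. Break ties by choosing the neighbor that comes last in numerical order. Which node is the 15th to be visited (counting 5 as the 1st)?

Visit 5; enqueue 17, 14, 7, 4 → queue [17, 14, 7, 4]
Visit 17; enqueue 3, 2 → queue [14, 7, 4, 3, 2]
Visit 14; enqueue 15, 12, 1 → queue [7, 4, 3, 2, 15, 12, 1]
Visit 7 → queue [4, 3, 2, 15, 12, 1]
Visit 4; enqueue 18, 6 → queue [3, 2, 15, 12, 1, 18, 6]
Visit 3; enqueue 19, 9 → queue [2, 15, 12, 1, 18, 6, 19, 9]
Visit 2 → queue [15, 12, 1, 18, 6, 19, 9]
Visit 15 → queue [12, 1, 18, 6, 19, 9]
Visit 12; enqueue 16 → queue [1, 18, 6, 19, 9, 16]
Visit 1; enqueue 13 → queue [18, 6, 19, 9, 16, 13]
Visit 18; enqueue 8 → queue [6, 19, 9, 16, 13, 8]
Visit 6 → queue [19, 9, 16, 13, 8]
Visit 19 → queue [9, 16, 13, 8]
Visit 9 → queue [16, 13, 8]
Visit 16 → queue [13, 8]
Visit 13 → queue [8]
Visit 8; enqueue 10 → queue [10]
Visit 10; enqueue 11 → queue [11]
Visit 11 → queue []

Visit order: 5, 17, 14, 7, 4, 3, 2, 15, 12, 1, 18, 6, 19, 9, 16, 13, 8, 10, 11

16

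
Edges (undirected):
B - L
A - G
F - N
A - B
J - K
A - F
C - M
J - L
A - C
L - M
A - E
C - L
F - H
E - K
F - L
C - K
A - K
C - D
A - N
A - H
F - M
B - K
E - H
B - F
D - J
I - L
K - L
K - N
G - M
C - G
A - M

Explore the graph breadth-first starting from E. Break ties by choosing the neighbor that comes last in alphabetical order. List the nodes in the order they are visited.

E, K, H, A, N, L, J, C, B, F, M, G, I, D

Visit E; enqueue K, H, A → queue [K, H, A]
Visit K; enqueue N, L, J, C, B → queue [H, A, N, L, J, C, B]
Visit H; enqueue F → queue [A, N, L, J, C, B, F]
Visit A; enqueue M, G → queue [N, L, J, C, B, F, M, G]
Visit N → queue [L, J, C, B, F, M, G]
Visit L; enqueue I → queue [J, C, B, F, M, G, I]
Visit J; enqueue D → queue [C, B, F, M, G, I, D]
Visit C → queue [B, F, M, G, I, D]
Visit B → queue [F, M, G, I, D]
Visit F → queue [M, G, I, D]
Visit M → queue [G, I, D]
Visit G → queue [I, D]
Visit I → queue [D]
Visit D → queue []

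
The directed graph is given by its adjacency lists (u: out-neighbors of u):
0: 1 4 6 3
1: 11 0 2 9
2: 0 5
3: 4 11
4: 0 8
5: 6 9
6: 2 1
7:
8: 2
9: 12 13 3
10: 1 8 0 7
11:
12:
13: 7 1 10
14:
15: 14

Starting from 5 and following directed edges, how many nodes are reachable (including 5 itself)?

14

BFS from 5 visits: 5, 6, 9, 2, 1, 12, 13, 3, 0, 11, 7, 10, 4, 8
Reachable nodes: 14 of 16 total.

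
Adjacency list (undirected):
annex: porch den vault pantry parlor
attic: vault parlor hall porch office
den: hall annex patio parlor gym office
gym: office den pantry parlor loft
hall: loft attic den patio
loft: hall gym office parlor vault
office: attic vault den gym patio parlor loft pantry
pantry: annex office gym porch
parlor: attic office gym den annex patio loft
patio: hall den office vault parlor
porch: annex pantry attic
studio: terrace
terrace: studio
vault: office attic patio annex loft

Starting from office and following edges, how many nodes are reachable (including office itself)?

BFS from office visits: office, attic, vault, den, gym, patio, parlor, loft, pantry, hall, porch, annex
Reachable nodes: 12 of 14 total.

12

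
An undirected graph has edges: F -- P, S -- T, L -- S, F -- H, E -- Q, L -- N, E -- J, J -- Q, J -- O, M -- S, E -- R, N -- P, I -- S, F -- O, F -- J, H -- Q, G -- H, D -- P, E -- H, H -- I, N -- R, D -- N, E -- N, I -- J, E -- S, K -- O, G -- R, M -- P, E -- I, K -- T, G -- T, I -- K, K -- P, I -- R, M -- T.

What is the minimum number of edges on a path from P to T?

2

Level 0: P
Level 1: D, F, K, M, N
Level 2: E, H, I, J, L, O, R, S, T
Level 3: G, Q
T first appears at level 2.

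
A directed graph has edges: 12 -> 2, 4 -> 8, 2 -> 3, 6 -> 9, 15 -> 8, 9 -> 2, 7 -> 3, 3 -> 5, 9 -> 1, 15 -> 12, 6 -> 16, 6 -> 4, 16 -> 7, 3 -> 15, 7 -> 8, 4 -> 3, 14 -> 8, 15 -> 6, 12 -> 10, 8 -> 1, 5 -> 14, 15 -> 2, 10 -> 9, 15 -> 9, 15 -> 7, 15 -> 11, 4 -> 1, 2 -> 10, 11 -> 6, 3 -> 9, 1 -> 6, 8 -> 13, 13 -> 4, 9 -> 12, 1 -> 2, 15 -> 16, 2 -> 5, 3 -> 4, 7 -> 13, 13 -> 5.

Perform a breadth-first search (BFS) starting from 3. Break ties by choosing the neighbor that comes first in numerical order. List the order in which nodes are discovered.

Visit 3; enqueue 4, 5, 9, 15 → queue [4, 5, 9, 15]
Visit 4; enqueue 1, 8 → queue [5, 9, 15, 1, 8]
Visit 5; enqueue 14 → queue [9, 15, 1, 8, 14]
Visit 9; enqueue 2, 12 → queue [15, 1, 8, 14, 2, 12]
Visit 15; enqueue 6, 7, 11, 16 → queue [1, 8, 14, 2, 12, 6, 7, 11, 16]
Visit 1 → queue [8, 14, 2, 12, 6, 7, 11, 16]
Visit 8; enqueue 13 → queue [14, 2, 12, 6, 7, 11, 16, 13]
Visit 14 → queue [2, 12, 6, 7, 11, 16, 13]
Visit 2; enqueue 10 → queue [12, 6, 7, 11, 16, 13, 10]
Visit 12 → queue [6, 7, 11, 16, 13, 10]
Visit 6 → queue [7, 11, 16, 13, 10]
Visit 7 → queue [11, 16, 13, 10]
Visit 11 → queue [16, 13, 10]
Visit 16 → queue [13, 10]
Visit 13 → queue [10]
Visit 10 → queue []

3 -> 4 -> 5 -> 9 -> 15 -> 1 -> 8 -> 14 -> 2 -> 12 -> 6 -> 7 -> 11 -> 16 -> 13 -> 10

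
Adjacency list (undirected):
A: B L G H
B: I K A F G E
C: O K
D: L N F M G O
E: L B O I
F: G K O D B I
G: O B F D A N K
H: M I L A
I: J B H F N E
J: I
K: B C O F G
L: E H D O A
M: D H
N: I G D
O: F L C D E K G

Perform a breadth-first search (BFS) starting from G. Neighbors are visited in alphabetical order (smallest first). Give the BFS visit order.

Visit G; enqueue A, B, D, F, K, N, O → queue [A, B, D, F, K, N, O]
Visit A; enqueue H, L → queue [B, D, F, K, N, O, H, L]
Visit B; enqueue E, I → queue [D, F, K, N, O, H, L, E, I]
Visit D; enqueue M → queue [F, K, N, O, H, L, E, I, M]
Visit F → queue [K, N, O, H, L, E, I, M]
Visit K; enqueue C → queue [N, O, H, L, E, I, M, C]
Visit N → queue [O, H, L, E, I, M, C]
Visit O → queue [H, L, E, I, M, C]
Visit H → queue [L, E, I, M, C]
Visit L → queue [E, I, M, C]
Visit E → queue [I, M, C]
Visit I; enqueue J → queue [M, C, J]
Visit M → queue [C, J]
Visit C → queue [J]
Visit J → queue []

G A B D F K N O H L E I M C J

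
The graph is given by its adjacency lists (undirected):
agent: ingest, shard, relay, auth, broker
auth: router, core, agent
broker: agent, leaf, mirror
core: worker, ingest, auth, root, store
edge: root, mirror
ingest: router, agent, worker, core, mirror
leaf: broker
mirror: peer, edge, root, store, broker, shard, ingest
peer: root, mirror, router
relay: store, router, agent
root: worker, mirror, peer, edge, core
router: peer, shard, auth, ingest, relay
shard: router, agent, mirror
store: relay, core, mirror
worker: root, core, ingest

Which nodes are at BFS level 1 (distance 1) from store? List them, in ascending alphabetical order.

Level 0: store
Level 1: core, mirror, relay
Level 2: agent, auth, broker, edge, ingest, peer, root, router, shard, worker
Level 3: leaf

core, mirror, relay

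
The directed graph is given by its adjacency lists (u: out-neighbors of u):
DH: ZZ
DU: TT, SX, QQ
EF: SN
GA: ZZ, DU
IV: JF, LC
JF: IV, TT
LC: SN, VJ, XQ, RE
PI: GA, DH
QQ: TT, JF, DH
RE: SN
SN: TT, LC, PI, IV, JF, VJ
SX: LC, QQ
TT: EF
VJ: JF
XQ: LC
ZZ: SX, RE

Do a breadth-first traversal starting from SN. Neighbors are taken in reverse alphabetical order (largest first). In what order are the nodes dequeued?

SN VJ TT PI LC JF IV EF GA DH XQ RE ZZ DU SX QQ

Visit SN; enqueue VJ, TT, PI, LC, JF, IV → queue [VJ, TT, PI, LC, JF, IV]
Visit VJ → queue [TT, PI, LC, JF, IV]
Visit TT; enqueue EF → queue [PI, LC, JF, IV, EF]
Visit PI; enqueue GA, DH → queue [LC, JF, IV, EF, GA, DH]
Visit LC; enqueue XQ, RE → queue [JF, IV, EF, GA, DH, XQ, RE]
Visit JF → queue [IV, EF, GA, DH, XQ, RE]
Visit IV → queue [EF, GA, DH, XQ, RE]
Visit EF → queue [GA, DH, XQ, RE]
Visit GA; enqueue ZZ, DU → queue [DH, XQ, RE, ZZ, DU]
Visit DH → queue [XQ, RE, ZZ, DU]
Visit XQ → queue [RE, ZZ, DU]
Visit RE → queue [ZZ, DU]
Visit ZZ; enqueue SX → queue [DU, SX]
Visit DU; enqueue QQ → queue [SX, QQ]
Visit SX → queue [QQ]
Visit QQ → queue []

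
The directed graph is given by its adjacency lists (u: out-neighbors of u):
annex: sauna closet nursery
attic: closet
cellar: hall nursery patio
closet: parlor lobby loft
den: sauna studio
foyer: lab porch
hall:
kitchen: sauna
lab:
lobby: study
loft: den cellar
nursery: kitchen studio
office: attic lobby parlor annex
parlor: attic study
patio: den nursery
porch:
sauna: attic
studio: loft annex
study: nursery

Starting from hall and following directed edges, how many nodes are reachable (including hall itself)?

BFS from hall visits: hall
Reachable nodes: 1 of 19 total.

1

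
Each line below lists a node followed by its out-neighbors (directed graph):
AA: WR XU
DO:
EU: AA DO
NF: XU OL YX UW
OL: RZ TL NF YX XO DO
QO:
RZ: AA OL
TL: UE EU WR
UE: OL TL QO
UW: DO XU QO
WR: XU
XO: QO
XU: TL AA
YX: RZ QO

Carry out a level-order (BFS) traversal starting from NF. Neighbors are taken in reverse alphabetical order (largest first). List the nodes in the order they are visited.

Visit NF; enqueue YX, XU, UW, OL → queue [YX, XU, UW, OL]
Visit YX; enqueue RZ, QO → queue [XU, UW, OL, RZ, QO]
Visit XU; enqueue TL, AA → queue [UW, OL, RZ, QO, TL, AA]
Visit UW; enqueue DO → queue [OL, RZ, QO, TL, AA, DO]
Visit OL; enqueue XO → queue [RZ, QO, TL, AA, DO, XO]
Visit RZ → queue [QO, TL, AA, DO, XO]
Visit QO → queue [TL, AA, DO, XO]
Visit TL; enqueue WR, UE, EU → queue [AA, DO, XO, WR, UE, EU]
Visit AA → queue [DO, XO, WR, UE, EU]
Visit DO → queue [XO, WR, UE, EU]
Visit XO → queue [WR, UE, EU]
Visit WR → queue [UE, EU]
Visit UE → queue [EU]
Visit EU → queue []

NF -> YX -> XU -> UW -> OL -> RZ -> QO -> TL -> AA -> DO -> XO -> WR -> UE -> EU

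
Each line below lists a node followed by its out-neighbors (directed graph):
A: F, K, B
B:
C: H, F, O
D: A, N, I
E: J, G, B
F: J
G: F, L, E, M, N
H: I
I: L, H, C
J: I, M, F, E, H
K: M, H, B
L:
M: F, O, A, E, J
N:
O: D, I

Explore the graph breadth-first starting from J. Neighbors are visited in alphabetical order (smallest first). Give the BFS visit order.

J, E, F, H, I, M, B, G, C, L, A, O, N, K, D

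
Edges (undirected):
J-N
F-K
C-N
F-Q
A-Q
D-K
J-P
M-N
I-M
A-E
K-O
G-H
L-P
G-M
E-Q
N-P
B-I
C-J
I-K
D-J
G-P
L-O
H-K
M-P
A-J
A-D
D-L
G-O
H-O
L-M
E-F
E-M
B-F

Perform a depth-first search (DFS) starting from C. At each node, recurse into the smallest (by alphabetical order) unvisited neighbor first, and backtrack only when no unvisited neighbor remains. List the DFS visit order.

C -> J -> A -> D -> K -> F -> B -> I -> M -> E -> Q -> G -> H -> O -> L -> P -> N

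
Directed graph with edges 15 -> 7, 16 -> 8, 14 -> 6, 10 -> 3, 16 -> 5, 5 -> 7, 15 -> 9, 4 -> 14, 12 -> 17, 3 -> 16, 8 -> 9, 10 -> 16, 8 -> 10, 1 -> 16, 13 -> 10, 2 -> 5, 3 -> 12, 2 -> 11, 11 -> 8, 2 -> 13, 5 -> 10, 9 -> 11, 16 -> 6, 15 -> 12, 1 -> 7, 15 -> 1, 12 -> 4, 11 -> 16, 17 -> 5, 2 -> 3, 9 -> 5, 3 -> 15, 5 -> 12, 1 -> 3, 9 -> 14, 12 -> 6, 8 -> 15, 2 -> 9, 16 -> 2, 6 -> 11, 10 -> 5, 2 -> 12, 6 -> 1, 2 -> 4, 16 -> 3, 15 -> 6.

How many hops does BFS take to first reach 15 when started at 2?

Level 0: 2
Level 1: 3, 4, 5, 9, 11, 12, 13
Level 2: 6, 7, 8, 10, 14, 15, 16, 17
Level 3: 1
15 first appears at level 2.

2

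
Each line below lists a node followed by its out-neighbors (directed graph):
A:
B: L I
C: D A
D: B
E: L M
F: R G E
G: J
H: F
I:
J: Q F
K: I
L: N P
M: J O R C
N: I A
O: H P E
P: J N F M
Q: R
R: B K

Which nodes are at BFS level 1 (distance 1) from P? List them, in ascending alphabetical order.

Level 0: P
Level 1: F, J, M, N
Level 2: A, C, E, G, I, O, Q, R
Level 3: B, D, H, K, L

F, J, M, N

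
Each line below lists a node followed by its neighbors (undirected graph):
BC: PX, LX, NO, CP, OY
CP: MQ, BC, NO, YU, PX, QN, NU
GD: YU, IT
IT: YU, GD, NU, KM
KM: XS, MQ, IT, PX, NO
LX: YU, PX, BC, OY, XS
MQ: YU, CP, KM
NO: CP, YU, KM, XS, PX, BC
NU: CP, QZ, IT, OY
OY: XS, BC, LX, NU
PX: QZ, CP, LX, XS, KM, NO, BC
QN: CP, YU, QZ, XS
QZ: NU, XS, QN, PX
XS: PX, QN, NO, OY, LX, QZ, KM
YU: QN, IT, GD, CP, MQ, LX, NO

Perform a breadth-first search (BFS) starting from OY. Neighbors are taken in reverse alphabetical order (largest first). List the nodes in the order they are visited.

Visit OY; enqueue XS, NU, LX, BC → queue [XS, NU, LX, BC]
Visit XS; enqueue QZ, QN, PX, NO, KM → queue [NU, LX, BC, QZ, QN, PX, NO, KM]
Visit NU; enqueue IT, CP → queue [LX, BC, QZ, QN, PX, NO, KM, IT, CP]
Visit LX; enqueue YU → queue [BC, QZ, QN, PX, NO, KM, IT, CP, YU]
Visit BC → queue [QZ, QN, PX, NO, KM, IT, CP, YU]
Visit QZ → queue [QN, PX, NO, KM, IT, CP, YU]
Visit QN → queue [PX, NO, KM, IT, CP, YU]
Visit PX → queue [NO, KM, IT, CP, YU]
Visit NO → queue [KM, IT, CP, YU]
Visit KM; enqueue MQ → queue [IT, CP, YU, MQ]
Visit IT; enqueue GD → queue [CP, YU, MQ, GD]
Visit CP → queue [YU, MQ, GD]
Visit YU → queue [MQ, GD]
Visit MQ → queue [GD]
Visit GD → queue []

OY -> XS -> NU -> LX -> BC -> QZ -> QN -> PX -> NO -> KM -> IT -> CP -> YU -> MQ -> GD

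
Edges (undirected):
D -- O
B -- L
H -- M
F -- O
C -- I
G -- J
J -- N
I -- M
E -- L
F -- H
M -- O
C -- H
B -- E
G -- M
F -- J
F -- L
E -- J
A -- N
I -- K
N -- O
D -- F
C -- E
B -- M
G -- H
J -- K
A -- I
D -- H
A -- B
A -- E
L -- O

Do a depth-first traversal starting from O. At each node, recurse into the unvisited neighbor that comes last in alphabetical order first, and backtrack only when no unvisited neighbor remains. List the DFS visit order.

O, N, J, K, I, M, H, G, F, L, E, C, B, A, D

Visit O
O → N
N → J
J → K
K → I
I → M
M → H
H → G
H → F
F → L
L → E
E → C
E → B
B → A
F → D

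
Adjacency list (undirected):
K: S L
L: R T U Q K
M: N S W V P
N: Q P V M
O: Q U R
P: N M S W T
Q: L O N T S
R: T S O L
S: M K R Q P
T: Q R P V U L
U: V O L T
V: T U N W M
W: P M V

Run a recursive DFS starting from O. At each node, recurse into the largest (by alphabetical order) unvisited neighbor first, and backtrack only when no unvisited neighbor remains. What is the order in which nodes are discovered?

O U V W P T R S Q N M L K

Visit O
O → U
U → V
V → W
W → P
P → T
T → R
R → S
S → Q
Q → N
N → M
Q → L
L → K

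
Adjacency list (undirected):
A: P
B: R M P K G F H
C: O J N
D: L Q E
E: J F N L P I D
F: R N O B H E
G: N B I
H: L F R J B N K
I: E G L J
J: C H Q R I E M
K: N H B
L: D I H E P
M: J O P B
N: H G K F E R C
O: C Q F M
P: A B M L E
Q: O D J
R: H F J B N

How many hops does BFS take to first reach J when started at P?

Level 0: P
Level 1: A, B, E, L, M
Level 2: D, F, G, H, I, J, K, N, O, R
Level 3: C, Q
J first appears at level 2.

2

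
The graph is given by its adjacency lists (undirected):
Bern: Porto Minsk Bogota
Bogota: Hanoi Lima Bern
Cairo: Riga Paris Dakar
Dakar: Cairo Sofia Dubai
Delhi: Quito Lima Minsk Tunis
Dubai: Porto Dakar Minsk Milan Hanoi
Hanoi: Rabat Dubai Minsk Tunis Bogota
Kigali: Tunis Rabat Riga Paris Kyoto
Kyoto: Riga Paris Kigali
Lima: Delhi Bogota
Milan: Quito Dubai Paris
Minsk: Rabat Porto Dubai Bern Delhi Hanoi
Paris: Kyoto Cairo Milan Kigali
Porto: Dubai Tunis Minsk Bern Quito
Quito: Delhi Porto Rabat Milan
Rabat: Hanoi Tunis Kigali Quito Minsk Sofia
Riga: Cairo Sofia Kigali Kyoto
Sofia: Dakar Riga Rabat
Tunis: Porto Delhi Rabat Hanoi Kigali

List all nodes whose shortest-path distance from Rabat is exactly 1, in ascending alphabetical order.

Hanoi, Kigali, Minsk, Quito, Sofia, Tunis

Level 0: Rabat
Level 1: Hanoi, Kigali, Minsk, Quito, Sofia, Tunis
Level 2: Bern, Bogota, Dakar, Delhi, Dubai, Kyoto, Milan, Paris, Porto, Riga
Level 3: Cairo, Lima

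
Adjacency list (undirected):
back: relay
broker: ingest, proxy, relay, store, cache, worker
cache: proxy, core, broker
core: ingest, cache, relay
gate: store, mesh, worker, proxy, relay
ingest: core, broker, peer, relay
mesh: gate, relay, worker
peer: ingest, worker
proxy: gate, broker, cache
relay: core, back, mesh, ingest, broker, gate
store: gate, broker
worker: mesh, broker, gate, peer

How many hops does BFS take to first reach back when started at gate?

Level 0: gate
Level 1: mesh, proxy, relay, store, worker
Level 2: back, broker, cache, core, ingest, peer
back first appears at level 2.

2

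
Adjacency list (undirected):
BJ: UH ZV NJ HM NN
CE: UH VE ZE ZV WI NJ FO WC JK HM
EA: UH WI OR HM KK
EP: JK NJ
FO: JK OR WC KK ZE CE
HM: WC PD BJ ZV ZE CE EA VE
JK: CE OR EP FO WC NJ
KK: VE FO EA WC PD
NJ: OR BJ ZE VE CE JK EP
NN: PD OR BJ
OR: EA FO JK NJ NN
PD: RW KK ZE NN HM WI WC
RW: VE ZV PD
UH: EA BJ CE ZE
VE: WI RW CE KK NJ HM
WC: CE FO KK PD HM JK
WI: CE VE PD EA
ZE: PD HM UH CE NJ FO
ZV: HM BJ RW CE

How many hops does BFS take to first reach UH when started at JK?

Level 0: JK
Level 1: CE, EP, FO, NJ, OR, WC
Level 2: BJ, EA, HM, KK, NN, PD, UH, VE, WI, ZE, ZV
Level 3: RW
UH first appears at level 2.

2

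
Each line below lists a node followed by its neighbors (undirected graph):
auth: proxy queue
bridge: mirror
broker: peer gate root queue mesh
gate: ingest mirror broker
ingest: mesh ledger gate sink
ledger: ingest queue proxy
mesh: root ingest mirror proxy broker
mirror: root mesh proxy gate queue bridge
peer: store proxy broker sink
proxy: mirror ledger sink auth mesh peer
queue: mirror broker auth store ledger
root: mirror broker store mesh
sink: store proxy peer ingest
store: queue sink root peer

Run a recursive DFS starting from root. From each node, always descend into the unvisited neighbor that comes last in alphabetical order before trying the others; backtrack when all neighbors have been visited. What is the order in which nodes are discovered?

root, store, sink, proxy, peer, broker, queue, mirror, mesh, ingest, ledger, gate, bridge, auth

Visit root
root → store
store → sink
sink → proxy
proxy → peer
peer → broker
broker → queue
queue → mirror
mirror → mesh
mesh → ingest
ingest → ledger
ingest → gate
mirror → bridge
queue → auth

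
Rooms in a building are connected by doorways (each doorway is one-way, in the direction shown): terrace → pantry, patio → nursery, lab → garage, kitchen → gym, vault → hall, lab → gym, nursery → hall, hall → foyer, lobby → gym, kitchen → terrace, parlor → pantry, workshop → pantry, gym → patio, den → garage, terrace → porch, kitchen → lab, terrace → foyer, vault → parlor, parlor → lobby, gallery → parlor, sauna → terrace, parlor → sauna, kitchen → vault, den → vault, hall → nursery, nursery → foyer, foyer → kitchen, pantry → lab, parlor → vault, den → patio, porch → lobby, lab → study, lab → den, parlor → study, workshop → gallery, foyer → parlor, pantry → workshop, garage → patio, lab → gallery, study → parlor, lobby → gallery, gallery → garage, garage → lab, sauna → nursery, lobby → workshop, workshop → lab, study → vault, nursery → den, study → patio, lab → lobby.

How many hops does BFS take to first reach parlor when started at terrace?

2

Level 0: terrace
Level 1: foyer, pantry, porch
Level 2: kitchen, lab, lobby, parlor, workshop
Level 3: den, gallery, garage, gym, sauna, study, vault
Level 4: hall, nursery, patio
parlor first appears at level 2.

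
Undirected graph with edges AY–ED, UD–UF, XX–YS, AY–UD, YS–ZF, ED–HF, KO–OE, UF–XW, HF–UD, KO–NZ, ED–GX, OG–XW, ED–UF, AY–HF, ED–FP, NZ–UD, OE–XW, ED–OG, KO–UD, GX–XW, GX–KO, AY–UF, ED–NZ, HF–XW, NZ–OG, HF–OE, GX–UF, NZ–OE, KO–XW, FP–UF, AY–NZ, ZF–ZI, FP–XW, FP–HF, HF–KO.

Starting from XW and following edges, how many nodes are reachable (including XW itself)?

12

BFS from XW visits: XW, FP, GX, HF, KO, OE, OG, UF, ED, AY, UD, NZ
Reachable nodes: 12 of 16 total.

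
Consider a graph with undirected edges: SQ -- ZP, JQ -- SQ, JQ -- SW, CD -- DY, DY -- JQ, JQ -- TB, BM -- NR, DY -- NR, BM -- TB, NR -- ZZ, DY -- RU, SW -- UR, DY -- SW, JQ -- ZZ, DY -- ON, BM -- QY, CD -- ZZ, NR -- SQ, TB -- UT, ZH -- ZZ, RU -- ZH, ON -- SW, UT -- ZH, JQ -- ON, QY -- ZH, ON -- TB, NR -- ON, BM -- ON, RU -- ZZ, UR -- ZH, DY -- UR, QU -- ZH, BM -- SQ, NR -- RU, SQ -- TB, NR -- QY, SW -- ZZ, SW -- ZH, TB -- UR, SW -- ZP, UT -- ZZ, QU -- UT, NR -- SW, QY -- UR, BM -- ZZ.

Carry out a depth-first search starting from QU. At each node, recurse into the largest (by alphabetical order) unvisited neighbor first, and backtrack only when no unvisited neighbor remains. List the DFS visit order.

QU → ZH → ZZ → UT → TB → UR → SW → ZP → SQ → NR → RU → DY → ON → JQ → BM → QY → CD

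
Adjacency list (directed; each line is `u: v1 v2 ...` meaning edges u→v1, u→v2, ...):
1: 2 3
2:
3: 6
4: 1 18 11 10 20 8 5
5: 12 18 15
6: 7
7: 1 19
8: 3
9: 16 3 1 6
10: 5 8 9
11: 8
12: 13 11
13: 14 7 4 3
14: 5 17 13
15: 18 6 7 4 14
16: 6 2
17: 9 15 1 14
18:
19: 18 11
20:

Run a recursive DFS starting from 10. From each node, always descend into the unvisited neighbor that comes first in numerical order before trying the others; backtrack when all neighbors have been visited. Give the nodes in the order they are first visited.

10 -> 5 -> 12 -> 11 -> 8 -> 3 -> 6 -> 7 -> 1 -> 2 -> 19 -> 18 -> 13 -> 4 -> 20 -> 14 -> 17 -> 9 -> 16 -> 15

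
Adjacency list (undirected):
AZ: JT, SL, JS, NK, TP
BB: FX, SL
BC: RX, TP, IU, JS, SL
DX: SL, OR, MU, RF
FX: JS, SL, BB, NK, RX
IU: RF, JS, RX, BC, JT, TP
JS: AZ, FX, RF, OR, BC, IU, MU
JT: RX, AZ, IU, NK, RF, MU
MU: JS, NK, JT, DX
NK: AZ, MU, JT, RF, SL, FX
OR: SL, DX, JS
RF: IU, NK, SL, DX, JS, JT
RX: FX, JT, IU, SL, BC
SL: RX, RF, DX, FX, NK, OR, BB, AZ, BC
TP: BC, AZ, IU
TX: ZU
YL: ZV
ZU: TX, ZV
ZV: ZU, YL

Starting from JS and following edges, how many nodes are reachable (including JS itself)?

BFS from JS visits: JS, AZ, FX, RF, OR, BC, IU, MU, JT, SL, NK, TP, BB, RX, DX
Reachable nodes: 15 of 19 total.

15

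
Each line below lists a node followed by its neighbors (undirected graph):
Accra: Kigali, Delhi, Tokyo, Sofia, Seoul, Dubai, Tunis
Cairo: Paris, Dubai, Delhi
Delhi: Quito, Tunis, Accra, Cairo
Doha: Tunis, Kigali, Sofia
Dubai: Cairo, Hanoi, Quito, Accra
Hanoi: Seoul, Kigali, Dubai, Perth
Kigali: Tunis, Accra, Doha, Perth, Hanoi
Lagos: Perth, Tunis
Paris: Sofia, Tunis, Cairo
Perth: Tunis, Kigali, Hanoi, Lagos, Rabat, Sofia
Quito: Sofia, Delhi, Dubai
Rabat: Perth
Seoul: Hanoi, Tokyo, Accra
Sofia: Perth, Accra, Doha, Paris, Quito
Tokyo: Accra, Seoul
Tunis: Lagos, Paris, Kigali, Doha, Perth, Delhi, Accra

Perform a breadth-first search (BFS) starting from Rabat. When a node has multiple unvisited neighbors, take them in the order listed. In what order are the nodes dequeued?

Rabat, Perth, Tunis, Kigali, Hanoi, Lagos, Sofia, Paris, Doha, Delhi, Accra, Seoul, Dubai, Quito, Cairo, Tokyo

Visit Rabat; enqueue Perth → queue [Perth]
Visit Perth; enqueue Tunis, Kigali, Hanoi, Lagos, Sofia → queue [Tunis, Kigali, Hanoi, Lagos, Sofia]
Visit Tunis; enqueue Paris, Doha, Delhi, Accra → queue [Kigali, Hanoi, Lagos, Sofia, Paris, Doha, Delhi, Accra]
Visit Kigali → queue [Hanoi, Lagos, Sofia, Paris, Doha, Delhi, Accra]
Visit Hanoi; enqueue Seoul, Dubai → queue [Lagos, Sofia, Paris, Doha, Delhi, Accra, Seoul, Dubai]
Visit Lagos → queue [Sofia, Paris, Doha, Delhi, Accra, Seoul, Dubai]
Visit Sofia; enqueue Quito → queue [Paris, Doha, Delhi, Accra, Seoul, Dubai, Quito]
Visit Paris; enqueue Cairo → queue [Doha, Delhi, Accra, Seoul, Dubai, Quito, Cairo]
Visit Doha → queue [Delhi, Accra, Seoul, Dubai, Quito, Cairo]
Visit Delhi → queue [Accra, Seoul, Dubai, Quito, Cairo]
Visit Accra; enqueue Tokyo → queue [Seoul, Dubai, Quito, Cairo, Tokyo]
Visit Seoul → queue [Dubai, Quito, Cairo, Tokyo]
Visit Dubai → queue [Quito, Cairo, Tokyo]
Visit Quito → queue [Cairo, Tokyo]
Visit Cairo → queue [Tokyo]
Visit Tokyo → queue []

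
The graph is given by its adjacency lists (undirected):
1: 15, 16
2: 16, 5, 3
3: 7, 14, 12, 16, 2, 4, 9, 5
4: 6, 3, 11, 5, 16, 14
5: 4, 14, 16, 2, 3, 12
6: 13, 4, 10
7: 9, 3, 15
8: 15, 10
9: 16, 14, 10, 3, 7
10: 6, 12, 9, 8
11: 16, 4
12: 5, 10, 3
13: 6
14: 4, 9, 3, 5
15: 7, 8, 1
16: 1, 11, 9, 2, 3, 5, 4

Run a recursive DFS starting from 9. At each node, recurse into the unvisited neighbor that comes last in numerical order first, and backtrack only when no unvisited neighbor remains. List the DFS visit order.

Visit 9
9 → 16
16 → 11
11 → 4
4 → 14
14 → 5
5 → 12
12 → 10
10 → 8
8 → 15
15 → 7
7 → 3
3 → 2
15 → 1
10 → 6
6 → 13

9, 16, 11, 4, 14, 5, 12, 10, 8, 15, 7, 3, 2, 1, 6, 13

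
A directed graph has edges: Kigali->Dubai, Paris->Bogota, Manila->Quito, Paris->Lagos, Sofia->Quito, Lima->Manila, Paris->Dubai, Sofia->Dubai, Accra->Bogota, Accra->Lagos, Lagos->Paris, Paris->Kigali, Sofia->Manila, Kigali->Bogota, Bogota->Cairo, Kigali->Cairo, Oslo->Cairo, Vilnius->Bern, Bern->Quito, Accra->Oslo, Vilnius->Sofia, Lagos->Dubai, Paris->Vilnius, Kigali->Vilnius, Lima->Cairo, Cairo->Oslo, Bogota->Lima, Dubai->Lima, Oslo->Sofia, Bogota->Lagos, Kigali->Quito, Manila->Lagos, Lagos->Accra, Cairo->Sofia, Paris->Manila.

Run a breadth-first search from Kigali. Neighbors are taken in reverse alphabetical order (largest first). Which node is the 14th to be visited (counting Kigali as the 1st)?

Accra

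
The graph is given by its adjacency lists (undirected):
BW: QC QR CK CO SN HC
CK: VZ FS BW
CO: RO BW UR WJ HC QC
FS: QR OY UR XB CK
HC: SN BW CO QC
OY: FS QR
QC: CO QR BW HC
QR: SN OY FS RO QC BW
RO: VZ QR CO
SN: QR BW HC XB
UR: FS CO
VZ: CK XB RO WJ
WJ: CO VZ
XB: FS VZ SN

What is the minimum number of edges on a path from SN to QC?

2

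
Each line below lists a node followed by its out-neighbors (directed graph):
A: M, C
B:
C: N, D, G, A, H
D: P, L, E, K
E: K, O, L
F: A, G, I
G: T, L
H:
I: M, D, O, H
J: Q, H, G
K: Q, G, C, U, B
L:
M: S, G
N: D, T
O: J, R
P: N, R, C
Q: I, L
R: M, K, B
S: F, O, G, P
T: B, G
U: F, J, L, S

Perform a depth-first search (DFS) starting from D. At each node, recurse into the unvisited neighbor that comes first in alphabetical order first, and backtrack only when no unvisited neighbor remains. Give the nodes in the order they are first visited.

D, E, K, B, C, A, M, G, L, T, S, F, I, H, O, J, Q, R, P, N, U

Visit D
D → E
E → K
K → B
K → C
C → A
A → M
M → G
G → L
G → T
M → S
S → F
F → I
I → H
I → O
O → J
J → Q
O → R
S → P
P → N
K → U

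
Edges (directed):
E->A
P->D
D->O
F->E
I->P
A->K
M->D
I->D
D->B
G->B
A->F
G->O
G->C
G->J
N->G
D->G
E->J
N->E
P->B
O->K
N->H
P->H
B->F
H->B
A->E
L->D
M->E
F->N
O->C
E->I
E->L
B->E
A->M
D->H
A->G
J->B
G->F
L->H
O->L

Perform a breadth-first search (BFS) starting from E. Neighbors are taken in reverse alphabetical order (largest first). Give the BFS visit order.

E, L, J, I, A, H, D, B, P, M, K, G, F, O, C, N

Visit E; enqueue L, J, I, A → queue [L, J, I, A]
Visit L; enqueue H, D → queue [J, I, A, H, D]
Visit J; enqueue B → queue [I, A, H, D, B]
Visit I; enqueue P → queue [A, H, D, B, P]
Visit A; enqueue M, K, G, F → queue [H, D, B, P, M, K, G, F]
Visit H → queue [D, B, P, M, K, G, F]
Visit D; enqueue O → queue [B, P, M, K, G, F, O]
Visit B → queue [P, M, K, G, F, O]
Visit P → queue [M, K, G, F, O]
Visit M → queue [K, G, F, O]
Visit K → queue [G, F, O]
Visit G; enqueue C → queue [F, O, C]
Visit F; enqueue N → queue [O, C, N]
Visit O → queue [C, N]
Visit C → queue [N]
Visit N → queue []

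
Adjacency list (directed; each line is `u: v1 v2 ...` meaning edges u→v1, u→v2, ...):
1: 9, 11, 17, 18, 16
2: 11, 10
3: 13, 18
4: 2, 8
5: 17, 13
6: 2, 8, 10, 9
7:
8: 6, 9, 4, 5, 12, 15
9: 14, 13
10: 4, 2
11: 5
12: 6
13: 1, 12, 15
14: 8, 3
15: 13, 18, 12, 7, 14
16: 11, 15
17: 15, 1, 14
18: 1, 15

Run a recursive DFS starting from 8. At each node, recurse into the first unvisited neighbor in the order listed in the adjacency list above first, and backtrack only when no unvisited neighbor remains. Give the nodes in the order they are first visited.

8 -> 6 -> 2 -> 11 -> 5 -> 17 -> 15 -> 13 -> 1 -> 9 -> 14 -> 3 -> 18 -> 16 -> 12 -> 7 -> 10 -> 4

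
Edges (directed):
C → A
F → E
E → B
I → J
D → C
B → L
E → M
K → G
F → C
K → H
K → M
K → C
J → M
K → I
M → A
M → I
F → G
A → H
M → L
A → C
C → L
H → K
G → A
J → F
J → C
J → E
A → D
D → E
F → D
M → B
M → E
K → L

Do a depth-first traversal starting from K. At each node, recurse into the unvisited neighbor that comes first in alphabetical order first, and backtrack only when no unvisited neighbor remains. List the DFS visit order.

Visit K
K → C
C → A
A → D
D → E
E → B
B → L
E → M
M → I
I → J
J → F
F → G
A → H

K, C, A, D, E, B, L, M, I, J, F, G, H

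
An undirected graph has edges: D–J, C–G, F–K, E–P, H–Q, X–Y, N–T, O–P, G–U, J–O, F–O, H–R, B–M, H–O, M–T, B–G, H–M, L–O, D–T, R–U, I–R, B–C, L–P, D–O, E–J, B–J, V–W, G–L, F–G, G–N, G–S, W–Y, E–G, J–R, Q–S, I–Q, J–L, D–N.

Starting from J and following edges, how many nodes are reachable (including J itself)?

20

BFS from J visits: J, R, O, L, E, D, B, U, I, H, P, F, G, T, N, M, C, Q, K, S
Reachable nodes: 20 of 24 total.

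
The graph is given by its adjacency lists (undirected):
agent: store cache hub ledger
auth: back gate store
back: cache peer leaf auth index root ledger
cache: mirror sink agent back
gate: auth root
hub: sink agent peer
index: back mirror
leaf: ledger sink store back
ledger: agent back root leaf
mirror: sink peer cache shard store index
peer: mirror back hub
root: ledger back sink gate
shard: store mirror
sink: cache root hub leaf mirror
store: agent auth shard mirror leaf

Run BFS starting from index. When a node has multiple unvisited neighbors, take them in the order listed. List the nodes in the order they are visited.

index → back → mirror → cache → peer → leaf → auth → root → ledger → sink → shard → store → agent → hub → gate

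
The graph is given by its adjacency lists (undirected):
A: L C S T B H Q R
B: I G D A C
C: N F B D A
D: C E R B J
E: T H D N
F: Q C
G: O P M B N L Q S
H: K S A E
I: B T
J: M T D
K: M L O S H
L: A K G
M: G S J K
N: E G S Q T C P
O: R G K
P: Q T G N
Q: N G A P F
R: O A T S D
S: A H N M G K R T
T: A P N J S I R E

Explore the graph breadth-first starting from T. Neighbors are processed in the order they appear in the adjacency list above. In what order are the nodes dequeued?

Visit T; enqueue A, P, N, J, S, I, R, E → queue [A, P, N, J, S, I, R, E]
Visit A; enqueue L, C, B, H, Q → queue [P, N, J, S, I, R, E, L, C, B, H, Q]
Visit P; enqueue G → queue [N, J, S, I, R, E, L, C, B, H, Q, G]
Visit N → queue [J, S, I, R, E, L, C, B, H, Q, G]
Visit J; enqueue M, D → queue [S, I, R, E, L, C, B, H, Q, G, M, D]
Visit S; enqueue K → queue [I, R, E, L, C, B, H, Q, G, M, D, K]
Visit I → queue [R, E, L, C, B, H, Q, G, M, D, K]
Visit R; enqueue O → queue [E, L, C, B, H, Q, G, M, D, K, O]
Visit E → queue [L, C, B, H, Q, G, M, D, K, O]
Visit L → queue [C, B, H, Q, G, M, D, K, O]
Visit C; enqueue F → queue [B, H, Q, G, M, D, K, O, F]
Visit B → queue [H, Q, G, M, D, K, O, F]
Visit H → queue [Q, G, M, D, K, O, F]
Visit Q → queue [G, M, D, K, O, F]
Visit G → queue [M, D, K, O, F]
Visit M → queue [D, K, O, F]
Visit D → queue [K, O, F]
Visit K → queue [O, F]
Visit O → queue [F]
Visit F → queue []

T, A, P, N, J, S, I, R, E, L, C, B, H, Q, G, M, D, K, O, F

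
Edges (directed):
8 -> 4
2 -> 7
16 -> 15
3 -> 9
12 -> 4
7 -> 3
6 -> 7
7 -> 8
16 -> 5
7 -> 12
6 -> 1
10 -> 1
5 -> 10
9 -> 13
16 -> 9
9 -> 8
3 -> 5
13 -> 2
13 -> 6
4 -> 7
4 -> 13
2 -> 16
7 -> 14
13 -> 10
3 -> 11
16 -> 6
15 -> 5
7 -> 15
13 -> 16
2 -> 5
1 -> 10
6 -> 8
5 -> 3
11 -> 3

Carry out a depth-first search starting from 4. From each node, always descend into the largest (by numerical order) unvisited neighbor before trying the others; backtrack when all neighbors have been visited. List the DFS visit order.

Visit 4
4 → 13
13 → 16
16 → 15
15 → 5
5 → 10
10 → 1
5 → 3
3 → 11
3 → 9
9 → 8
16 → 6
6 → 7
7 → 14
7 → 12
13 → 2

4, 13, 16, 15, 5, 10, 1, 3, 11, 9, 8, 6, 7, 14, 12, 2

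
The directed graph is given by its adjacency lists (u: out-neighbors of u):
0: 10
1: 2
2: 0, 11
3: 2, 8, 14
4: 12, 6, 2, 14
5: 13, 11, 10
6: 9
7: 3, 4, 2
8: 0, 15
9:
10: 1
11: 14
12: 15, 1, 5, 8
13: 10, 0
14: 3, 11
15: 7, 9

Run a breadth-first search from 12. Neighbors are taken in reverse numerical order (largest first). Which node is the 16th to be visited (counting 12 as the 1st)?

6

Visit 12; enqueue 15, 8, 5, 1 → queue [15, 8, 5, 1]
Visit 15; enqueue 9, 7 → queue [8, 5, 1, 9, 7]
Visit 8; enqueue 0 → queue [5, 1, 9, 7, 0]
Visit 5; enqueue 13, 11, 10 → queue [1, 9, 7, 0, 13, 11, 10]
Visit 1; enqueue 2 → queue [9, 7, 0, 13, 11, 10, 2]
Visit 9 → queue [7, 0, 13, 11, 10, 2]
Visit 7; enqueue 4, 3 → queue [0, 13, 11, 10, 2, 4, 3]
Visit 0 → queue [13, 11, 10, 2, 4, 3]
Visit 13 → queue [11, 10, 2, 4, 3]
Visit 11; enqueue 14 → queue [10, 2, 4, 3, 14]
Visit 10 → queue [2, 4, 3, 14]
Visit 2 → queue [4, 3, 14]
Visit 4; enqueue 6 → queue [3, 14, 6]
Visit 3 → queue [14, 6]
Visit 14 → queue [6]
Visit 6 → queue []

Visit order: 12, 15, 8, 5, 1, 9, 7, 0, 13, 11, 10, 2, 4, 3, 14, 6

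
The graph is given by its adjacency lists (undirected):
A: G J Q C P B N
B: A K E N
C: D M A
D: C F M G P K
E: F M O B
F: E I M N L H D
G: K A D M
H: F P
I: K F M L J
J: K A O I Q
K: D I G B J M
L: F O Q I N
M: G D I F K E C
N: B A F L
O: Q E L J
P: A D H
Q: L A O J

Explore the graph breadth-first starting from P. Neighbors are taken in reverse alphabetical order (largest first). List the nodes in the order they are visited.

Visit P; enqueue H, D, A → queue [H, D, A]
Visit H; enqueue F → queue [D, A, F]
Visit D; enqueue M, K, G, C → queue [A, F, M, K, G, C]
Visit A; enqueue Q, N, J, B → queue [F, M, K, G, C, Q, N, J, B]
Visit F; enqueue L, I, E → queue [M, K, G, C, Q, N, J, B, L, I, E]
Visit M → queue [K, G, C, Q, N, J, B, L, I, E]
Visit K → queue [G, C, Q, N, J, B, L, I, E]
Visit G → queue [C, Q, N, J, B, L, I, E]
Visit C → queue [Q, N, J, B, L, I, E]
Visit Q; enqueue O → queue [N, J, B, L, I, E, O]
Visit N → queue [J, B, L, I, E, O]
Visit J → queue [B, L, I, E, O]
Visit B → queue [L, I, E, O]
Visit L → queue [I, E, O]
Visit I → queue [E, O]
Visit E → queue [O]
Visit O → queue []

P, H, D, A, F, M, K, G, C, Q, N, J, B, L, I, E, O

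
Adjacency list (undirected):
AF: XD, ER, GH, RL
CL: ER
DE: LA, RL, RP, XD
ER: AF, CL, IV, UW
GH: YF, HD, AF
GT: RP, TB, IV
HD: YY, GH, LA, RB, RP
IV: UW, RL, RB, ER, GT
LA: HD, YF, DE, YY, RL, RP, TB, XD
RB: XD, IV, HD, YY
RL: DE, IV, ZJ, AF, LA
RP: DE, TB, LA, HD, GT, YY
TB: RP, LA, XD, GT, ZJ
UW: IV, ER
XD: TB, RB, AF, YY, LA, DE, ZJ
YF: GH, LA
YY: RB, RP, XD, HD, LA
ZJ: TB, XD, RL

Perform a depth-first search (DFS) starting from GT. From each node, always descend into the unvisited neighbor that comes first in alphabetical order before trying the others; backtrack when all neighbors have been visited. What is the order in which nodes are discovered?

Visit GT
GT → IV
IV → ER
ER → AF
AF → GH
GH → HD
HD → LA
LA → DE
DE → RL
RL → ZJ
ZJ → TB
TB → RP
RP → YY
YY → RB
RB → XD
LA → YF
ER → CL
ER → UW

GT → IV → ER → AF → GH → HD → LA → DE → RL → ZJ → TB → RP → YY → RB → XD → YF → CL → UW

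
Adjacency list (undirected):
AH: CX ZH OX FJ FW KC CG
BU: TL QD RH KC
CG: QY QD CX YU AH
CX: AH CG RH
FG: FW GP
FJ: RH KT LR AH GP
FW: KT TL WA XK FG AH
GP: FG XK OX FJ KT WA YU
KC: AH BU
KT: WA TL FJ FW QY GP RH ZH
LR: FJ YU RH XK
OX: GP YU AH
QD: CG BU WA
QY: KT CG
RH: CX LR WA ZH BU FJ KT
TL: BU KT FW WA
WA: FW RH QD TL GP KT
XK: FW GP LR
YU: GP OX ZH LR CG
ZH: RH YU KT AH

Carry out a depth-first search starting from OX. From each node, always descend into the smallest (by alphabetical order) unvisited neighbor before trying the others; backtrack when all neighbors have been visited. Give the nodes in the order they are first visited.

Visit OX
OX → AH
AH → CG
CG → CX
CX → RH
RH → BU
BU → KC
BU → QD
QD → WA
WA → FW
FW → FG
FG → GP
GP → FJ
FJ → KT
KT → QY
KT → TL
KT → ZH
ZH → YU
YU → LR
LR → XK

OX, AH, CG, CX, RH, BU, KC, QD, WA, FW, FG, GP, FJ, KT, QY, TL, ZH, YU, LR, XK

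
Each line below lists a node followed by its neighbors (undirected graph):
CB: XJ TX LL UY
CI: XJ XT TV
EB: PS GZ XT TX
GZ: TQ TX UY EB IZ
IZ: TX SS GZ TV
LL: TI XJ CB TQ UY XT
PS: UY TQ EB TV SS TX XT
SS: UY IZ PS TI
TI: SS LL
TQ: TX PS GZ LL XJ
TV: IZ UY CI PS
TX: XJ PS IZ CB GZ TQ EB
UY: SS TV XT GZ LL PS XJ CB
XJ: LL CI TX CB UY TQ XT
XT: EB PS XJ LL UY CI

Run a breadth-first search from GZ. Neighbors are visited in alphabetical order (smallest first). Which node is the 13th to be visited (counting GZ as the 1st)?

Visit GZ; enqueue EB, IZ, TQ, TX, UY → queue [EB, IZ, TQ, TX, UY]
Visit EB; enqueue PS, XT → queue [IZ, TQ, TX, UY, PS, XT]
Visit IZ; enqueue SS, TV → queue [TQ, TX, UY, PS, XT, SS, TV]
Visit TQ; enqueue LL, XJ → queue [TX, UY, PS, XT, SS, TV, LL, XJ]
Visit TX; enqueue CB → queue [UY, PS, XT, SS, TV, LL, XJ, CB]
Visit UY → queue [PS, XT, SS, TV, LL, XJ, CB]
Visit PS → queue [XT, SS, TV, LL, XJ, CB]
Visit XT; enqueue CI → queue [SS, TV, LL, XJ, CB, CI]
Visit SS; enqueue TI → queue [TV, LL, XJ, CB, CI, TI]
Visit TV → queue [LL, XJ, CB, CI, TI]
Visit LL → queue [XJ, CB, CI, TI]
Visit XJ → queue [CB, CI, TI]
Visit CB → queue [CI, TI]
Visit CI → queue [TI]
Visit TI → queue []

Visit order: GZ, EB, IZ, TQ, TX, UY, PS, XT, SS, TV, LL, XJ, CB, CI, TI

CB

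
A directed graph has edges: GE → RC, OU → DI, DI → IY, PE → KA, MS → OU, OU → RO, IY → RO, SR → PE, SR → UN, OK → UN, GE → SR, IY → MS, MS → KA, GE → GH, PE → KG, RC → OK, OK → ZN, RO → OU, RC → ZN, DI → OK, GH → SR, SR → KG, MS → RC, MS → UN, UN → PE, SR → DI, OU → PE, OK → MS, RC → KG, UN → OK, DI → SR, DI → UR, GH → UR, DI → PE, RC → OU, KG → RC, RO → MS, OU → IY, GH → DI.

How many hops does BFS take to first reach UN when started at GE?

2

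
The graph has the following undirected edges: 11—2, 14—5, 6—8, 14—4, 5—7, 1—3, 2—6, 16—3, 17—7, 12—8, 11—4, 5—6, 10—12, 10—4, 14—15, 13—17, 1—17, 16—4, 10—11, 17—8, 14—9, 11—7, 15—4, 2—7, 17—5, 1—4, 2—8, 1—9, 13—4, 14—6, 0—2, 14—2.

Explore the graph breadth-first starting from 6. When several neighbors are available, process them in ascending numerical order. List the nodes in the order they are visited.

6 → 2 → 5 → 8 → 14 → 0 → 7 → 11 → 17 → 12 → 4 → 9 → 15 → 10 → 1 → 13 → 16 → 3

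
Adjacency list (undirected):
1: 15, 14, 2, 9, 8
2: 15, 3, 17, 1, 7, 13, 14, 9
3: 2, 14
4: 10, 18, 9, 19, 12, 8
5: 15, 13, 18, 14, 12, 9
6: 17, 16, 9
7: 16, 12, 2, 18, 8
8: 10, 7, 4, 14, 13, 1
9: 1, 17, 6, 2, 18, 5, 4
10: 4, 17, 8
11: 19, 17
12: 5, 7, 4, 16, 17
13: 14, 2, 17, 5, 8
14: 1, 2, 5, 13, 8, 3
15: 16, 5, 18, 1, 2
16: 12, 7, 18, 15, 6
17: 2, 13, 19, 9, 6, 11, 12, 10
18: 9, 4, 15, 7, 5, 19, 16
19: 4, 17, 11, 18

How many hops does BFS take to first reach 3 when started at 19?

3

Level 0: 19
Level 1: 4, 11, 17, 18
Level 2: 2, 5, 6, 7, 8, 9, 10, 12, 13, 15, 16
Level 3: 1, 3, 14
3 first appears at level 3.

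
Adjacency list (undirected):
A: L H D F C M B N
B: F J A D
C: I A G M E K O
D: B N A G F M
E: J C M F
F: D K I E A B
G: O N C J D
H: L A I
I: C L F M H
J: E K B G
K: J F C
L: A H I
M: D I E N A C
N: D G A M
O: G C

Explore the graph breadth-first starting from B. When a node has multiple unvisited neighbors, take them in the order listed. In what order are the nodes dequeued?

B F J A D K I E G L H C M N O

Visit B; enqueue F, J, A, D → queue [F, J, A, D]
Visit F; enqueue K, I, E → queue [J, A, D, K, I, E]
Visit J; enqueue G → queue [A, D, K, I, E, G]
Visit A; enqueue L, H, C, M, N → queue [D, K, I, E, G, L, H, C, M, N]
Visit D → queue [K, I, E, G, L, H, C, M, N]
Visit K → queue [I, E, G, L, H, C, M, N]
Visit I → queue [E, G, L, H, C, M, N]
Visit E → queue [G, L, H, C, M, N]
Visit G; enqueue O → queue [L, H, C, M, N, O]
Visit L → queue [H, C, M, N, O]
Visit H → queue [C, M, N, O]
Visit C → queue [M, N, O]
Visit M → queue [N, O]
Visit N → queue [O]
Visit O → queue []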